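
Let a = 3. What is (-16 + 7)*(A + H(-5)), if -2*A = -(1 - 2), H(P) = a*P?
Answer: 279/2 ≈ 139.50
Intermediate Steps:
H(P) = 3*P
A = -1/2 (A = -(-1)*(1 - 2)/2 = -(-1)*(-1)/2 = -1/2*1 = -1/2 ≈ -0.50000)
(-16 + 7)*(A + H(-5)) = (-16 + 7)*(-1/2 + 3*(-5)) = -9*(-1/2 - 15) = -9*(-31/2) = 279/2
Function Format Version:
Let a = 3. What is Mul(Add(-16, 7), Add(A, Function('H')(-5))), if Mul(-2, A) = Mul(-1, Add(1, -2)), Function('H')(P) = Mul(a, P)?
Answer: Rational(279, 2) ≈ 139.50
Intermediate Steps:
Function('H')(P) = Mul(3, P)
A = Rational(-1, 2) (A = Mul(Rational(-1, 2), Mul(-1, Add(1, -2))) = Mul(Rational(-1, 2), Mul(-1, -1)) = Mul(Rational(-1, 2), 1) = Rational(-1, 2) ≈ -0.50000)
Mul(Add(-16, 7), Add(A, Function('H')(-5))) = Mul(Add(-16, 7), Add(Rational(-1, 2), Mul(3, -5))) = Mul(-9, Add(Rational(-1, 2), -15)) = Mul(-9, Rational(-31, 2)) = Rational(279, 2)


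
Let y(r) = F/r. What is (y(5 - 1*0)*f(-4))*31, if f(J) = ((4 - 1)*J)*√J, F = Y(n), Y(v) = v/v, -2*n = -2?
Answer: -744*I/5 ≈ -148.8*I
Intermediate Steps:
n = 1 (n = -½*(-2) = 1)
Y(v) = 1
F = 1
y(r) = 1/r
f(J) = 3*J^(3/2) (f(J) = (3*J)*√J = 3*J^(3/2))
(y(5 - 1*0)*f(-4))*31 = ((3*(-4)^(3/2))/(5 - 1*0))*31 = ((3*(-8*I))/(5 + 0))*31 = ((-24*I)/5)*31 = -24*I/5*31 = -744*I/5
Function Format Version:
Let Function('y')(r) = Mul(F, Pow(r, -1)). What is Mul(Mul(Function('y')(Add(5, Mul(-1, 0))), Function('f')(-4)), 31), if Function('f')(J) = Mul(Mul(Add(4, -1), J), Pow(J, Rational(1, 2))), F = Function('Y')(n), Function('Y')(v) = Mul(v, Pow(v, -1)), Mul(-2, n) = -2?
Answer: Mul(Rational(-744, 5), I) ≈ Mul(-148.80, I)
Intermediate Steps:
n = 1 (n = Mul(Rational(-1, 2), -2) = 1)
Function('Y')(v) = 1
F = 1
Function('y')(r) = Pow(r, -1) (Function('y')(r) = Mul(1, Pow(r, -1)) = Pow(r, -1))
Function('f')(J) = Mul(3, Pow(J, Rational(3, 2))) (Function('f')(J) = Mul(Mul(3, J), Pow(J, Rational(1, 2))) = Mul(3, Pow(J, Rational(3, 2))))
Mul(Mul(Function('y')(Add(5, Mul(-1, 0))), Function('f')(-4)), 31) = Mul(Mul(Pow(Add(5, Mul(-1, 0)), -1), Mul(3, Pow(-4, Rational(3, 2)))), 31) = Mul(Mul(Pow(Add(5, 0), -1), Mul(3, Mul(-8, I))), 31) = Mul(Mul(Pow(5, -1), Mul(-24, I)), 31) = Mul(Mul(Rational(1, 5), Mul(-24, I)), 31) = Mul(Mul(Rational(-24, 5), I), 31) = Mul(Rational(-744, 5), I)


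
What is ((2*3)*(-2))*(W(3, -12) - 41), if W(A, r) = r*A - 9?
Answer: 1032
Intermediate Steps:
W(A, r) = -9 + A*r (W(A, r) = A*r - 9 = -9 + A*r)
((2*3)*(-2))*(W(3, -12) - 41) = ((2*3)*(-2))*((-9 + 3*(-12)) - 41) = (6*(-2))*((-9 - 36) - 41) = -12*(-45 - 41) = -12*(-86) = 1032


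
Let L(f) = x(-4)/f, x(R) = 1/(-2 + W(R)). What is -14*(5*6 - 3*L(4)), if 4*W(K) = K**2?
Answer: -1659/4 ≈ -414.75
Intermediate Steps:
W(K) = K**2/4
x(R) = 1/(-2 + R**2/4)
L(f) = 1/(2*f) (L(f) = (4/(-8 + (-4)**2))/f = (4/(-8 + 16))/f = (4/8)/f = (4*(1/8))/f = 1/(2*f))
-14*(5*6 - 3*L(4)) = -14*(5*6 - 3/(2*4)) = -14*(30 - 3/(2*4)) = -14*(30 - 3*1/8) = -14*(30 - 3/8) = -14*237/8 = -1659/4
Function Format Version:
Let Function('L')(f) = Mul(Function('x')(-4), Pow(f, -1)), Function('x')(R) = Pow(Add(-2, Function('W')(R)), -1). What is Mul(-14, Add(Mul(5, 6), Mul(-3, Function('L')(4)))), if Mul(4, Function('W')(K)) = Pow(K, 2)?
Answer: Rational(-1659, 4) ≈ -414.75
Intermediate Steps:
Function('W')(K) = Mul(Rational(1, 4), Pow(K, 2))
Function('x')(R) = Pow(Add(-2, Mul(Rational(1, 4), Pow(R, 2))), -1)
Function('L')(f) = Mul(Rational(1, 2), Pow(f, -1)) (Function('L')(f) = Mul(Mul(4, Pow(Add(-8, Pow(-4, 2)), -1)), Pow(f, -1)) = Mul(Mul(4, Pow(Add(-8, 16), -1)), Pow(f, -1)) = Mul(Mul(4, Pow(8, -1)), Pow(f, -1)) = Mul(Mul(4, Rational(1, 8)), Pow(f, -1)) = Mul(Rational(1, 2), Pow(f, -1)))
Mul(-14, Add(Mul(5, 6), Mul(-3, Function('L')(4)))) = Mul(-14, Add(Mul(5, 6), Mul(-3, Mul(Rational(1, 2), Pow(4, -1))))) = Mul(-14, Add(30, Mul(-3, Mul(Rational(1, 2), Rational(1, 4))))) = Mul(-14, Add(30, Mul(-3, Rational(1, 8)))) = Mul(-14, Add(30, Rational(-3, 8))) = Mul(-14, Rational(237, 8)) = Rational(-1659, 4)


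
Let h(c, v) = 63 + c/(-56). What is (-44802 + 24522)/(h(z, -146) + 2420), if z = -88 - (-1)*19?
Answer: -1135680/139117 ≈ -8.1635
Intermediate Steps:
z = -69 (z = -88 - 1*(-19) = -88 + 19 = -69)
h(c, v) = 63 - c/56 (h(c, v) = 63 + c*(-1/56) = 63 - c/56)
(-44802 + 24522)/(h(z, -146) + 2420) = (-44802 + 24522)/((63 - 1/56*(-69)) + 2420) = -20280/((63 + 69/56) + 2420) = -20280/(3597/56 + 2420) = -20280/139117/56 = -20280*56/139117 = -1135680/139117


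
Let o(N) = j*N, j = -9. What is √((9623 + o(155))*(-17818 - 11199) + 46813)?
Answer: I*√238705063 ≈ 15450.0*I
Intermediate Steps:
o(N) = -9*N
√((9623 + o(155))*(-17818 - 11199) + 46813) = √((9623 - 9*155)*(-17818 - 11199) + 46813) = √((9623 - 1395)*(-29017) + 46813) = √(8228*(-29017) + 46813) = √(-238751876 + 46813) = √(-238705063) = I*√238705063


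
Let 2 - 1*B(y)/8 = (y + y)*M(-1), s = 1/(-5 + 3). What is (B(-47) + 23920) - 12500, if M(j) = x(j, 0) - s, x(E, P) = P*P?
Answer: 11812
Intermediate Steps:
x(E, P) = P²
s = -½ (s = 1/(-2) = -½ ≈ -0.50000)
M(j) = ½ (M(j) = 0² - 1*(-½) = 0 + ½ = ½)
B(y) = 16 - 8*y (B(y) = 16 - 8*(y + y)/2 = 16 - 8*2*y/2 = 16 - 8*y)
(B(-47) + 23920) - 12500 = ((16 - 8*(-47)) + 23920) - 12500 = ((16 + 376) + 23920) - 12500 = (392 + 23920) - 12500 = 24312 - 12500 = 11812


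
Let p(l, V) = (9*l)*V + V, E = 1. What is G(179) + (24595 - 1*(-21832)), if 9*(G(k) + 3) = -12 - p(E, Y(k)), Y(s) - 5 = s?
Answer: 415964/9 ≈ 46218.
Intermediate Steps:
Y(s) = 5 + s
p(l, V) = V + 9*V*l (p(l, V) = 9*V*l + V = V + 9*V*l)
G(k) = -89/9 - 10*k/9 (G(k) = -3 + (-12 - (5 + k)*(1 + 9*1))/9 = -3 + (-12 - (5 + k)*(1 + 9))/9 = -3 + (-12 - (5 + k)*10)/9 = -3 + (-12 - (50 + 10*k))/9 = -3 + (-12 + (-50 - 10*k))/9 = -3 + (-62 - 10*k)/9 = -3 + (-62/9 - 10*k/9) = -89/9 - 10*k/9)
G(179) + (24595 - 1*(-21832)) = (-89/9 - 10/9*179) + (24595 - 1*(-21832)) = (-89/9 - 1790/9) + (24595 + 21832) = -1879/9 + 46427 = 415964/9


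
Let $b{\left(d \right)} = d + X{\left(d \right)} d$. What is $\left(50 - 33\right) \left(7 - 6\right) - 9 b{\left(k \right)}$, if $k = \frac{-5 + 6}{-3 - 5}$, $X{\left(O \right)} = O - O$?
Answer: $\frac{145}{8} \approx 18.125$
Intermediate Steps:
$X{\left(O \right)} = 0$
$k = - \frac{1}{8}$ ($k = 1 \frac{1}{-8} = 1 \left(- \frac{1}{8}\right) = - \frac{1}{8} \approx -0.125$)
$b{\left(d \right)} = d$ ($b{\left(d \right)} = d + 0 d = d + 0 = d$)
$\left(50 - 33\right) \left(7 - 6\right) - 9 b{\left(k \right)} = \left(50 - 33\right) \left(7 - 6\right) - - \frac{9}{8} = 17 \cdot 1 + \frac{9}{8} = 17 + \frac{9}{8} = \frac{145}{8}$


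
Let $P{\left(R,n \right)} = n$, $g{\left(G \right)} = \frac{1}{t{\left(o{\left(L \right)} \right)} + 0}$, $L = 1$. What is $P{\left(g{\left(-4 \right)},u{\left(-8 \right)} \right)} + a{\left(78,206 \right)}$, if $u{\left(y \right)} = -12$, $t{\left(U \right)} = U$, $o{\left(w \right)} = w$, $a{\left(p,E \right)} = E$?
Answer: $194$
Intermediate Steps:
$g{\left(G \right)} = 1$ ($g{\left(G \right)} = \frac{1}{1 + 0} = 1^{-1} = 1$)
$P{\left(g{\left(-4 \right)},u{\left(-8 \right)} \right)} + a{\left(78,206 \right)} = -12 + 206 = 194$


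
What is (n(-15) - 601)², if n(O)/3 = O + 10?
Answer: 379456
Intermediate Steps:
n(O) = 30 + 3*O (n(O) = 3*(O + 10) = 3*(10 + O) = 30 + 3*O)
(n(-15) - 601)² = ((30 + 3*(-15)) - 601)² = ((30 - 45) - 601)² = (-15 - 601)² = (-616)² = 379456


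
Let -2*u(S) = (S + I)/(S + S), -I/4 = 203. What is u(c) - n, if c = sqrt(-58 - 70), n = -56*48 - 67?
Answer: 11019/4 - 203*I*sqrt(2)/16 ≈ 2754.8 - 17.943*I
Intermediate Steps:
I = -812 (I = -4*203 = -812)
n = -2755 (n = -2688 - 67 = -2755)
c = 8*I*sqrt(2) (c = sqrt(-128) = 8*I*sqrt(2) ≈ 11.314*I)
u(S) = -(-812 + S)/(4*S) (u(S) = -(S - 812)/(2*(S + S)) = -(-812 + S)/(2*(2*S)) = -(-812 + S)*1/(2*S)/2 = -(-812 + S)/(4*S))
u(c) - n = (812 - 8*I*sqrt(2))/(4*((8*I*sqrt(2)))) - 1*(-2755) = (-I*sqrt(2)/16)*(812 - 8*I*sqrt(2))/4 + 2755 = -I*sqrt(2)*(812 - 8*I*sqrt(2))/64 + 2755 = 2755 - I*sqrt(2)*(812 - 8*I*sqrt(2))/64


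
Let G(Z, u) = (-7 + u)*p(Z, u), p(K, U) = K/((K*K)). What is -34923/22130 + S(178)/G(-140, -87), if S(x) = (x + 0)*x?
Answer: 49080043019/1040110 ≈ 47187.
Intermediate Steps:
S(x) = x**2 (S(x) = x*x = x**2)
p(K, U) = 1/K (p(K, U) = K/(K**2) = K/K**2 = 1/K)
G(Z, u) = (-7 + u)/Z
-34923/22130 + S(178)/G(-140, -87) = -34923/22130 + 178**2/(((-7 - 87)/(-140))) = -34923*1/22130 + 31684/((-1/140*(-94))) = -34923/22130 + 31684/(47/70) = -34923/22130 + 31684*(70/47) = -34923/22130 + 2217880/47 = 49080043019/1040110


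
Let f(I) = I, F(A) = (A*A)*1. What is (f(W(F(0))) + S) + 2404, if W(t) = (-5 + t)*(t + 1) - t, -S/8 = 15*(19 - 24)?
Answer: 2999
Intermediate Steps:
S = 600 (S = -120*(19 - 24) = -120*(-5) = -8*(-75) = 600)
F(A) = A² (F(A) = A²*1 = A²)
W(t) = -t + (1 + t)*(-5 + t) (W(t) = (-5 + t)*(1 + t) - t = (1 + t)*(-5 + t) - t = -t + (1 + t)*(-5 + t))
(f(W(F(0))) + S) + 2404 = ((-5 + (0²)² - 5*0²) + 600) + 2404 = ((-5 + 0² - 5*0) + 600) + 2404 = ((-5 + 0 + 0) + 600) + 2404 = (-5 + 600) + 2404 = 595 + 2404 = 2999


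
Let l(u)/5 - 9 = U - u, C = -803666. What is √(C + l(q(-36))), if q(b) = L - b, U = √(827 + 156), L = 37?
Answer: √(-803986 + 5*√983) ≈ 896.57*I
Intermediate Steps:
U = √983 ≈ 31.353
q(b) = 37 - b
l(u) = 45 - 5*u + 5*√983 (l(u) = 45 + 5*(√983 - u) = 45 + (-5*u + 5*√983) = 45 - 5*u + 5*√983)
√(C + l(q(-36))) = √(-803666 + (45 - 5*(37 - 1*(-36)) + 5*√983)) = √(-803666 + (45 - 5*(37 + 36) + 5*√983)) = √(-803666 + (45 - 5*73 + 5*√983)) = √(-803666 + (45 - 365 + 5*√983)) = √(-803666 + (-320 + 5*√983)) = √(-803986 + 5*√983)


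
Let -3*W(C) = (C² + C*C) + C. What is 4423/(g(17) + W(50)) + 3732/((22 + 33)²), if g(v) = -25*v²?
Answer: 2383959/3233725 ≈ 0.73722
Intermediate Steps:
W(C) = -2*C²/3 - C/3 (W(C) = -((C² + C*C) + C)/3 = -((C² + C²) + C)/3 = -(2*C² + C)/3 = -(C + 2*C²)/3 = -2*C²/3 - C/3)
4423/(g(17) + W(50)) + 3732/((22 + 33)²) = 4423/(-25*17² - ⅓*50*(1 + 2*50)) + 3732/((22 + 33)²) = 4423/(-25*289 - ⅓*50*(1 + 100)) + 3732/(55²) = 4423/(-7225 - ⅓*50*101) + 3732/3025 = 4423/(-7225 - 5050/3) + 3732*(1/3025) = 4423/(-26725/3) + 3732/3025 = 4423*(-3/26725) + 3732/3025 = -13269/26725 + 3732/3025 = 2383959/3233725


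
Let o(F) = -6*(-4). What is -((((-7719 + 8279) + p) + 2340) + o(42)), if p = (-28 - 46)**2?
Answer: -8400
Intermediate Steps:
p = 5476 (p = (-74)**2 = 5476)
o(F) = 24
-((((-7719 + 8279) + p) + 2340) + o(42)) = -((((-7719 + 8279) + 5476) + 2340) + 24) = -(((560 + 5476) + 2340) + 24) = -((6036 + 2340) + 24) = -(8376 + 24) = -1*8400 = -8400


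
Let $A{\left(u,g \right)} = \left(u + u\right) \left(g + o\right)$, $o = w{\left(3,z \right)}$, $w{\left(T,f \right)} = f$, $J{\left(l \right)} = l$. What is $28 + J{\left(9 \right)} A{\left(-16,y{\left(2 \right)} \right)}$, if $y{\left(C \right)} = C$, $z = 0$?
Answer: $-548$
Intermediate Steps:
$o = 0$
$A{\left(u,g \right)} = 2 g u$ ($A{\left(u,g \right)} = \left(u + u\right) \left(g + 0\right) = 2 u g = 2 g u$)
$28 + J{\left(9 \right)} A{\left(-16,y{\left(2 \right)} \right)} = 28 + 9 \cdot 2 \cdot 2 \left(-16\right) = 28 + 9 \left(-64\right) = 28 - 576 = -548$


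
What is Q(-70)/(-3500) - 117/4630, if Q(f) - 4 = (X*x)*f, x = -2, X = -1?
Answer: 11009/810250 ≈ 0.013587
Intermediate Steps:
Q(f) = 4 + 2*f (Q(f) = 4 + (-1*(-2))*f = 4 + 2*f)
Q(-70)/(-3500) - 117/4630 = (4 + 2*(-70))/(-3500) - 117/4630 = (4 - 140)*(-1/3500) - 117*1/4630 = -136*(-1/3500) - 117/4630 = 34/875 - 117/4630 = 11009/810250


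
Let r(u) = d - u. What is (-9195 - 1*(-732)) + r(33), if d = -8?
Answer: -8504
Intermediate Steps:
r(u) = -8 - u
(-9195 - 1*(-732)) + r(33) = (-9195 - 1*(-732)) + (-8 - 1*33) = (-9195 + 732) + (-8 - 33) = -8463 - 41 = -8504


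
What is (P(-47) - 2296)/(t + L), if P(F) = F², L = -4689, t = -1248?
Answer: 29/1979 ≈ 0.014654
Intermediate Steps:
(P(-47) - 2296)/(t + L) = ((-47)² - 2296)/(-1248 - 4689) = (2209 - 2296)/(-5937) = -87*(-1/5937) = 29/1979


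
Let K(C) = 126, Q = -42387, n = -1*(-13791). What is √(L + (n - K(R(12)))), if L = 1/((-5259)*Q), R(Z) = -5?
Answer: √75446453176312593602/74304411 ≈ 116.90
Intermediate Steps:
n = 13791
L = 1/222913233 (L = 1/(-5259*(-42387)) = -1/5259*(-1/42387) = 1/222913233 ≈ 4.4860e-9)
√(L + (n - K(R(12)))) = √(1/222913233 + (13791 - 1*126)) = √(1/222913233 + (13791 - 126)) = √(1/222913233 + 13665) = √(3046109328946/222913233) = √75446453176312593602/74304411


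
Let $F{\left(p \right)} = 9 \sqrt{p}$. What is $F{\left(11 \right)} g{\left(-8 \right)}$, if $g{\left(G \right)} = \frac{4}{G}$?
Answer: $- \frac{9 \sqrt{11}}{2} \approx -14.925$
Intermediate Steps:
$F{\left(11 \right)} g{\left(-8 \right)} = 9 \sqrt{11} \frac{4}{-8} = 9 \sqrt{11} \cdot 4 \left(- \frac{1}{8}\right) = 9 \sqrt{11} \left(- \frac{1}{2}\right) = - \frac{9 \sqrt{11}}{2}$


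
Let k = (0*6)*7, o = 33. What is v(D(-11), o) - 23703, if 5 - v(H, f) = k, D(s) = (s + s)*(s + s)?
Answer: -23698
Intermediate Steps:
k = 0 (k = 0*7 = 0)
D(s) = 4*s² (D(s) = (2*s)*(2*s) = 4*s²)
v(H, f) = 5 (v(H, f) = 5 - 1*0 = 5 + 0 = 5)
v(D(-11), o) - 23703 = 5 - 23703 = -23698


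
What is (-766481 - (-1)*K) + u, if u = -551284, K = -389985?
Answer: -1707750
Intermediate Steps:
(-766481 - (-1)*K) + u = (-766481 - (-1)*(-389985)) - 551284 = (-766481 - 1*389985) - 551284 = (-766481 - 389985) - 551284 = -1156466 - 551284 = -1707750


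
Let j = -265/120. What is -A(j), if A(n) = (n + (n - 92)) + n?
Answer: 789/8 ≈ 98.625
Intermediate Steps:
j = -53/24 (j = -265*1/120 = -53/24 ≈ -2.2083)
A(n) = -92 + 3*n (A(n) = (n + (-92 + n)) + n = (-92 + 2*n) + n = -92 + 3*n)
-A(j) = -(-92 + 3*(-53/24)) = -(-92 - 53/8) = -1*(-789/8) = 789/8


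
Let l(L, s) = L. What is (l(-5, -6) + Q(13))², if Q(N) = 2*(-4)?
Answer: 169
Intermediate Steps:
Q(N) = -8
(l(-5, -6) + Q(13))² = (-5 - 8)² = (-13)² = 169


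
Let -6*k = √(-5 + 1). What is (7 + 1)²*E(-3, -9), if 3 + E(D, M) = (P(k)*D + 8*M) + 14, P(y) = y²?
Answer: -11648/3 ≈ -3882.7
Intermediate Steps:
k = -I/3 (k = -√(-5 + 1)/6 = -I/3 ≈ -0.33333*I)
E(D, M) = 11 + 8*M - D/9 (E(D, M) = -3 + (((-I/3)²*D + 8*M) + 14) = -3 + ((-D/9 + 8*M) + 14) = -3 + ((8*M - D/9) + 14) = -3 + (14 + 8*M - D/9) = 11 + 8*M - D/9)
(7 + 1)²*E(-3, -9) = (7 + 1)²*(11 + 8*(-9) - ⅑*(-3)) = 8²*(11 - 72 + ⅓) = 64*(-182/3) = -11648/3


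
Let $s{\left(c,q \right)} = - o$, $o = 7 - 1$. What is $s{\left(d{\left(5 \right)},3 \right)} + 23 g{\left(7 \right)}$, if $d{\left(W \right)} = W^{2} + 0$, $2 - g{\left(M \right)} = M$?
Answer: $-121$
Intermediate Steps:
$g{\left(M \right)} = 2 - M$
$d{\left(W \right)} = W^{2}$
$o = 6$ ($o = 7 - 1 = 6$)
$s{\left(c,q \right)} = -6$ ($s{\left(c,q \right)} = \left(-1\right) 6 = -6$)
$s{\left(d{\left(5 \right)},3 \right)} + 23 g{\left(7 \right)} = -6 + 23 \left(2 - 7\right) = -6 + 23 \left(-5\right) = -6 - 115 = -121$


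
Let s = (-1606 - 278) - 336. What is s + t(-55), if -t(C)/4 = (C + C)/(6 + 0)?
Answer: -6440/3 ≈ -2146.7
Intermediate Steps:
t(C) = -4*C/3 (t(C) = -4*(C + C)/(6 + 0) = -4*2*C/6 = -4*C/3)
s = -2220 (s = -1884 - 336 = -2220)
s + t(-55) = -2220 - 4/3*(-55) = -2220 + 220/3 = -6440/3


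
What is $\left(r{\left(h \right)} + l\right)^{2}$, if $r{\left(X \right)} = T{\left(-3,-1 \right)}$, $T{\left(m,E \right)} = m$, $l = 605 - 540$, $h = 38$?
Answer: $3844$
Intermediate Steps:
$l = 65$ ($l = 605 - 540 = 65$)
$r{\left(X \right)} = -3$
$\left(r{\left(h \right)} + l\right)^{2} = \left(-3 + 65\right)^{2} = 62^{2} = 3844$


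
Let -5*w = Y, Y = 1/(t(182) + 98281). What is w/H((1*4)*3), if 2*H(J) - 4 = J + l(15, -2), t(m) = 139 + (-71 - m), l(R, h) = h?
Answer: -1/3435845 ≈ -2.9105e-7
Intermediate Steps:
t(m) = 68 - m
H(J) = 1 + J/2 (H(J) = 2 + (J - 2)/2 = 2 + (-2 + J)/2 = 2 + (-1 + J/2) = 1 + J/2)
Y = 1/98167 (Y = 1/((68 - 1*182) + 98281) = 1/((68 - 182) + 98281) = 1/(-114 + 98281) = 1/98167 ≈ 1.0187e-5)
w = -1/490835 (w = -⅕*1/98167 = -1/490835 ≈ -2.0373e-6)
w/H((1*4)*3) = -1/(490835*(1 + ((1*4)*3)/2)) = -1/(490835*(1 + (4*3)/2)) = -1/(490835*(1 + (½)*12)) = -1/(490835*(1 + 6)) = -1/490835/7 = -1/490835*⅐ = -1/3435845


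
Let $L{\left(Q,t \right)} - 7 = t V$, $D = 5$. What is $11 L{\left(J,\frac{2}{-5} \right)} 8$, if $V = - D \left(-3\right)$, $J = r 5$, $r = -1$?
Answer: $88$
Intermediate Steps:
$J = -5$ ($J = \left(-1\right) 5 = -5$)
$V = 15$ ($V = - 5 \left(-3\right) = \left(-1\right) \left(-15\right) = 15$)
$L{\left(Q,t \right)} = 7 + 15 t$ ($L{\left(Q,t \right)} = 7 + t 15 = 7 + 15 t$)
$11 L{\left(J,\frac{2}{-5} \right)} 8 = 11 \left(7 + 15 \frac{2}{-5}\right) 8 = 11 \left(7 + 15 \cdot 2 \left(- \frac{1}{5}\right)\right) 8 = 11 \left(7 + 15 \left(- \frac{2}{5}\right)\right) 8 = 11 \left(7 - 6\right) 8 = 11 \cdot 1 \cdot 8 = 11 \cdot 8 = 88$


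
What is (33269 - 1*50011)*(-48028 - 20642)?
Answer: 1149673140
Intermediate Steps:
(33269 - 1*50011)*(-48028 - 20642) = (33269 - 50011)*(-68670) = -16742*(-68670) = 1149673140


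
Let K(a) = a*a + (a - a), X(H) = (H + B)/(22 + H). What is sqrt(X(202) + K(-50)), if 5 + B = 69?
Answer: sqrt(40019)/4 ≈ 50.012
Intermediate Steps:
B = 64 (B = -5 + 69 = 64)
X(H) = (64 + H)/(22 + H) (X(H) = (H + 64)/(22 + H) = (64 + H)/(22 + H))
K(a) = a**2 (K(a) = a**2 + 0 = a**2)
sqrt(X(202) + K(-50)) = sqrt((64 + 202)/(22 + 202) + (-50)**2) = sqrt(266/224 + 2500) = sqrt((1/224)*266 + 2500) = sqrt(19/16 + 2500) = sqrt(40019/16) = sqrt(40019)/4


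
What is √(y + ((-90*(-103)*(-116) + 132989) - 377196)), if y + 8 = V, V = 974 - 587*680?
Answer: 43*I*√929 ≈ 1310.6*I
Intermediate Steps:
V = -398186 (V = 974 - 399160 = -398186)
y = -398194 (y = -8 - 398186 = -398194)
√(y + ((-90*(-103)*(-116) + 132989) - 377196)) = √(-398194 + ((-90*(-103)*(-116) + 132989) - 377196)) = √(-398194 + ((9270*(-116) + 132989) - 377196)) = √(-398194 + ((-1075320 + 132989) - 377196)) = √(-398194 + (-942331 - 377196)) = √(-398194 - 1319527) = √(-1717721) = 43*I*√929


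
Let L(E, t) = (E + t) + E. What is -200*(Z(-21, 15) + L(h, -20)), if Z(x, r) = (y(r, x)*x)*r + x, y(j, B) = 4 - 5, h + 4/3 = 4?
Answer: -167600/3 ≈ -55867.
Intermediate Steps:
h = 8/3 (h = -4/3 + 4 = 8/3 ≈ 2.6667)
y(j, B) = -1
L(E, t) = t + 2*E
Z(x, r) = x - r*x (Z(x, r) = (-x)*r + x = -r*x + x = x - r*x)
-200*(Z(-21, 15) + L(h, -20)) = -200*(-21*(1 - 1*15) + (-20 + 2*(8/3))) = -200*(-21*(1 - 15) + (-20 + 16/3)) = -200*(-21*(-14) - 44/3) = -200*(294 - 44/3) = -200*838/3 = -167600/3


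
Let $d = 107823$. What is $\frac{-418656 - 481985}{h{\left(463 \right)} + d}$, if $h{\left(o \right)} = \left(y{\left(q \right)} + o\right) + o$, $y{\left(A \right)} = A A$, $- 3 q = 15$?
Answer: $- \frac{900641}{108774} \approx -8.2799$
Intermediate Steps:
$q = -5$ ($q = \left(- \frac{1}{3}\right) 15 = -5$)
$y{\left(A \right)} = A^{2}$
$h{\left(o \right)} = 25 + 2 o$ ($h{\left(o \right)} = \left(\left(-5\right)^{2} + o\right) + o = \left(25 + o\right) + o = 25 + 2 o$)
$\frac{-418656 - 481985}{h{\left(463 \right)} + d} = \frac{-418656 - 481985}{\left(25 + 2 \cdot 463\right) + 107823} = - \frac{900641}{\left(25 + 926\right) + 107823} = - \frac{900641}{951 + 107823} = - \frac{900641}{108774}$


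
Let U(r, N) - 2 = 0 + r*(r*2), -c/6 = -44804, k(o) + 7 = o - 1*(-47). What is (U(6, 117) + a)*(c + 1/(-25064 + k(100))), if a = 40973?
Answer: 275021852335625/24924 ≈ 1.1034e+10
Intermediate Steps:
k(o) = 40 + o (k(o) = -7 + (o - 1*(-47)) = -7 + (o + 47) = -7 + (47 + o) = 40 + o)
c = 268824 (c = -6*(-44804) = 268824)
U(r, N) = 2 + 2*r² (U(r, N) = 2 + (0 + r*(r*2)) = 2 + (0 + r*(2*r)) = 2 + (0 + 2*r²) = 2 + 2*r²)
(U(6, 117) + a)*(c + 1/(-25064 + k(100))) = ((2 + 2*6²) + 40973)*(268824 + 1/(-25064 + (40 + 100))) = ((2 + 2*36) + 40973)*(268824 + 1/(-25064 + 140)) = ((2 + 72) + 40973)*(268824 + 1/(-24924)) = (74 + 40973)*(268824 - 1/24924) = 41047*(6700169375/24924) = 275021852335625/24924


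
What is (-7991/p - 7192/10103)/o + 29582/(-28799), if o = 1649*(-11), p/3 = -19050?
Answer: -309809069525334227/301618055903823450 ≈ -1.0272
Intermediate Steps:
p = -57150 (p = 3*(-19050) = -57150)
o = -18139
(-7991/p - 7192/10103)/o + 29582/(-28799) = (-7991/(-57150) - 7192/10103)/(-18139) + 29582/(-28799) = (-7991*(-1/57150) - 7192*1/10103)*(-1/18139) + 29582*(-1/28799) = (7991/57150 - 7192/10103)*(-1/18139) - 29582/28799 = -330289727/577386450*(-1/18139) - 29582/28799 = 330289727/10473212816550 - 29582/28799 = -309809069525334227/301618055903823450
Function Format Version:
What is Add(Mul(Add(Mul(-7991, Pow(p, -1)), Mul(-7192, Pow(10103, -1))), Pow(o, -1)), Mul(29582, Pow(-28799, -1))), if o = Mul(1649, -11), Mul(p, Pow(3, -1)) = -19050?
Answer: Rational(-309809069525334227, 301618055903823450) ≈ -1.0272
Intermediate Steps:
p = -57150 (p = Mul(3, -19050) = -57150)
o = -18139
Add(Mul(Add(Mul(-7991, Pow(p, -1)), Mul(-7192, Pow(10103, -1))), Pow(o, -1)), Mul(29582, Pow(-28799, -1))) = Add(Mul(Add(Mul(-7991, Pow(-57150, -1)), Mul(-7192, Pow(10103, -1))), Pow(-18139, -1)), Mul(29582, Pow(-28799, -1))) = Add(Mul(Add(Mul(-7991, Rational(-1, 57150)), Mul(-7192, Rational(1, 10103))), Rational(-1, 18139)), Mul(29582, Rational(-1, 28799))) = Add(Mul(Add(Rational(7991, 57150), Rational(-7192, 10103)), Rational(-1, 18139)), Rational(-29582, 28799)) = Add(Mul(Rational(-330289727, 577386450), Rational(-1, 18139)), Rational(-29582, 28799)) = Add(Rational(330289727, 10473212816550), Rational(-29582, 28799)) = Rational(-309809069525334227, 301618055903823450)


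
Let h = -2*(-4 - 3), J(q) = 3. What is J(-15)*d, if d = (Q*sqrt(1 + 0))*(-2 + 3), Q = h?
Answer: 42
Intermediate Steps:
h = 14 (h = -2*(-7) = 14)
Q = 14
d = 14 (d = (14*sqrt(1 + 0))*(-2 + 3) = (14*sqrt(1))*1 = (14*1)*1 = 14*1 = 14)
J(-15)*d = 3*14 = 42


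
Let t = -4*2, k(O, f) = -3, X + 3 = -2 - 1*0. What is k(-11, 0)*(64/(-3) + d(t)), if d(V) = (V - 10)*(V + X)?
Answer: -638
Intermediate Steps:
X = -5 (X = -3 + (-2 - 1*0) = -3 + (-2 + 0) = -3 - 2 = -5)
t = -8
d(V) = (-10 + V)*(-5 + V) (d(V) = (V - 10)*(V - 5) = (-10 + V)*(-5 + V))
k(-11, 0)*(64/(-3) + d(t)) = -3*(64/(-3) + (50 + (-8)**2 - 15*(-8))) = -3*(64*(-1/3) + (50 + 64 + 120)) = -3*(-64/3 + 234) = -3*638/3 = -638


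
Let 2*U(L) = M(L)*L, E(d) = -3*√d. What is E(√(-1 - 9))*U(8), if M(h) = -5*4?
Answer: 240*(-10)^(¼) ≈ 301.78 + 301.78*I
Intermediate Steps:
M(h) = -20
U(L) = -10*L (U(L) = (-20*L)/2 = -10*L)
E(√(-1 - 9))*U(8) = (-3*(-1 - 9)^(¼))*(-10*8) = -3*(-10)^(¼)*(-80) = -3*10^(¼)*√I*(-80) = 240*10^(¼)*√I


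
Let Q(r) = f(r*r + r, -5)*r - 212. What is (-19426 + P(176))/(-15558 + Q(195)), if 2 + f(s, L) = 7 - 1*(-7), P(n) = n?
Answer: 1925/1343 ≈ 1.4334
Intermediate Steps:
f(s, L) = 12 (f(s, L) = -2 + (7 - 1*(-7)) = -2 + (7 + 7) = -2 + 14 = 12)
Q(r) = -212 + 12*r (Q(r) = 12*r - 212 = -212 + 12*r)
(-19426 + P(176))/(-15558 + Q(195)) = (-19426 + 176)/(-15558 + (-212 + 12*195)) = -19250/(-15558 + (-212 + 2340)) = -19250/(-15558 + 2128) = -19250/(-13430) = -19250*(-1/13430) = 1925/1343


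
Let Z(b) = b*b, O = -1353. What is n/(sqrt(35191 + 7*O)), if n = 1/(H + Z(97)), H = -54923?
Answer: -sqrt(6430)/585310040 ≈ -1.3700e-7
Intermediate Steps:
Z(b) = b**2
n = -1/45514 (n = 1/(-54923 + 97**2) = 1/(-54923 + 9409) = 1/(-45514) = -1/45514 ≈ -2.1971e-5)
n/(sqrt(35191 + 7*O)) = -1/(45514*sqrt(35191 + 7*(-1353))) = -1/(45514*sqrt(35191 - 9471)) = -sqrt(6430)/12860/45514 = -sqrt(6430)/585310040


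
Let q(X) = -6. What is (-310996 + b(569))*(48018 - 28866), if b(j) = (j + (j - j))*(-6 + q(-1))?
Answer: -6086965248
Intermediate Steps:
b(j) = -12*j (b(j) = (j + (j - j))*(-6 - 6) = (j + 0)*(-12) = j*(-12) = -12*j)
(-310996 + b(569))*(48018 - 28866) = (-310996 - 12*569)*(48018 - 28866) = (-310996 - 6828)*19152 = -317824*19152 = -6086965248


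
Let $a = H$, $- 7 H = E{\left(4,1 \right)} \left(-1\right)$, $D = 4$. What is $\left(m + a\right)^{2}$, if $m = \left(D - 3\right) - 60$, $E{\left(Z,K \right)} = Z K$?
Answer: $\frac{167281}{49} \approx 3413.9$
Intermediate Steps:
$E{\left(Z,K \right)} = K Z$
$m = -59$ ($m = \left(4 - 3\right) - 60 = 1 - 60 = -59$)
$H = \frac{4}{7}$ ($H = - \frac{1 \cdot 4 \left(-1\right)}{7} = - \frac{4 \left(-1\right)}{7} = \left(- \frac{1}{7}\right) \left(-4\right) = \frac{4}{7} \approx 0.57143$)
$a = \frac{4}{7} \approx 0.57143$
$\left(m + a\right)^{2} = \left(-59 + \frac{4}{7}\right)^{2} = \left(- \frac{409}{7}\right)^{2} = \frac{167281}{49}$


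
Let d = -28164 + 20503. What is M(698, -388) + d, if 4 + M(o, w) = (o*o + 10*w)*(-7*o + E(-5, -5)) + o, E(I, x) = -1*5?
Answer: -2363944651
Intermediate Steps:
d = -7661
E(I, x) = -5
M(o, w) = -4 + o + (-5 - 7*o)*(o² + 10*w) (M(o, w) = -4 + ((o*o + 10*w)*(-7*o - 5) + o) = -4 + ((o² + 10*w)*(-5 - 7*o) + o) = -4 + ((-5 - 7*o)*(o² + 10*w) + o) = -4 + (o + (-5 - 7*o)*(o² + 10*w)) = -4 + o + (-5 - 7*o)*(o² + 10*w))
M(698, -388) + d = (-4 + 698 - 50*(-388) - 7*698³ - 5*698² - 70*698*(-388)) - 7661 = (-4 + 698 + 19400 - 7*340068392 - 5*487204 + 18957680) - 7661 = (-4 + 698 + 19400 - 2380478744 - 2436020 + 18957680) - 7661 = -2363936990 - 7661 = -2363944651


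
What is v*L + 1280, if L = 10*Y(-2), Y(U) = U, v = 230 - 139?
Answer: -540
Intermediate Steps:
v = 91
L = -20 (L = 10*(-2) = -20)
v*L + 1280 = 91*(-20) + 1280 = -1820 + 1280 = -540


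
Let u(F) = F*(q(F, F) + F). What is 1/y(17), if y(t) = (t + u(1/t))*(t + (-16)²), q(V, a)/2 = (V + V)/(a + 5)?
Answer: 12427/57694728 ≈ 0.00021539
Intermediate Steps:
q(V, a) = 4*V/(5 + a) (q(V, a) = 2*((V + V)/(a + 5)) = 2*((2*V)/(5 + a)) = 2*(2*V/(5 + a)) = 4*V/(5 + a))
u(F) = F*(F + 4*F/(5 + F)) (u(F) = F*(4*F/(5 + F) + F) = F*(F + 4*F/(5 + F)))
y(t) = (256 + t)*(t + (9 + 1/t)/(t²*(5 + 1/t))) (y(t) = (t + (1/t)²*(9 + 1/t)/(5 + 1/t))*(t + (-16)²) = (t + (9 + 1/t)/(t²*(5 + 1/t)))*(t + 256) = (t + (9 + 1/t)/(t²*(5 + 1/t)))*(256 + t) = (256 + t)*(t + (9 + 1/t)/(t²*(5 + 1/t))))
1/y(17) = 1/((256 + 2304*17 + 17*(1 + 9*17) + 17³*(1 + 5*17)*(256 + 17))/(17²*(1 + 5*17))) = 1/((256 + 39168 + 17*(1 + 153) + 4913*(1 + 85)*273)/(289*(1 + 85))) = 1/((1/289)*(256 + 39168 + 17*154 + 4913*86*273)/86) = 1/((1/289)*(1/86)*(256 + 39168 + 2618 + 115347414)) = 1/((1/289)*(1/86)*115389456) = 1/(57694728/12427) = 12427/57694728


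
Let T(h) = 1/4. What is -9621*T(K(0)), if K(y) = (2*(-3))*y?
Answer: -9621/4 ≈ -2405.3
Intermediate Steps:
K(y) = -6*y
T(h) = ¼
-9621*T(K(0)) = -9621*¼ = -9621/4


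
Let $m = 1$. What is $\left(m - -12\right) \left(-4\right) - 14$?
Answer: $-66$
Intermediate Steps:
$\left(m - -12\right) \left(-4\right) - 14 = \left(1 - -12\right) \left(-4\right) - 14 = \left(1 + 12\right) \left(-4\right) - 14 = 13 \left(-4\right) - 14 = -52 - 14 = -66$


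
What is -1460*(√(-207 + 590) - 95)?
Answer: 138700 - 1460*√383 ≈ 1.1013e+5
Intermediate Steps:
-1460*(√(-207 + 590) - 95) = -1460*(√383 - 95) = -1460*(-95 + √383) = 138700 - 1460*√383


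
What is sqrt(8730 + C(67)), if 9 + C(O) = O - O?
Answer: 3*sqrt(969) ≈ 93.386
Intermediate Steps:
C(O) = -9 (C(O) = -9 + (O - O) = -9 + 0 = -9)
sqrt(8730 + C(67)) = sqrt(8730 - 9) = sqrt(8721) = 3*sqrt(969)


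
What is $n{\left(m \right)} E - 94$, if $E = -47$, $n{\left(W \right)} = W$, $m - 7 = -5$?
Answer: $-188$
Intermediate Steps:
$m = 2$ ($m = 7 - 5 = 2$)
$n{\left(m \right)} E - 94 = 2 \left(-47\right) - 94 = -94 - 94 = -188$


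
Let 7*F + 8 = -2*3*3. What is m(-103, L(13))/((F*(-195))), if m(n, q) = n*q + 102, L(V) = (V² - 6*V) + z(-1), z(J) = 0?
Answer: -64897/5070 ≈ -12.800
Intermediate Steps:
F = -26/7 (F = -8/7 + (-2*3*3)/7 = -8/7 + (-6*3)/7 = -8/7 + (⅐)*(-18) = -8/7 - 18/7 = -26/7 ≈ -3.7143)
L(V) = V² - 6*V (L(V) = (V² - 6*V) + 0 = V² - 6*V)
m(n, q) = 102 + n*q
m(-103, L(13))/((F*(-195))) = (102 - 1339*(-6 + 13))/((-26/7*(-195))) = (102 - 1339*7)/(5070/7) = (102 - 103*91)*(7/5070) = (102 - 9373)*(7/5070) = -9271*7/5070 = -64897/5070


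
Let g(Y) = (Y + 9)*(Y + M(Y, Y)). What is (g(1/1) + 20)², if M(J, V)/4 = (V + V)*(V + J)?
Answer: 36100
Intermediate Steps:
M(J, V) = 8*V*(J + V) (M(J, V) = 4*((V + V)*(V + J)) = 4*((2*V)*(J + V)) = 4*(2*V*(J + V)) = 8*V*(J + V))
g(Y) = (9 + Y)*(Y + 16*Y²) (g(Y) = (Y + 9)*(Y + 8*Y*(Y + Y)) = (9 + Y)*(Y + 8*Y*(2*Y)) = (9 + Y)*(Y + 16*Y²))
(g(1/1) + 20)² = ((9 + 16*(1/1)² + 145/1)/1 + 20)² = (1*(9 + 16*1² + 145*1) + 20)² = (1*(9 + 16*1 + 145) + 20)² = (1*(9 + 16 + 145) + 20)² = (1*170 + 20)² = (170 + 20)² = 190² = 36100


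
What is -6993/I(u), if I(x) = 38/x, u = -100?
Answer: 349650/19 ≈ 18403.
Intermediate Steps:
-6993/I(u) = -6993/(38/(-100)) = -6993/(38*(-1/100)) = -6993/(-19/50) = -6993*(-50/19) = 349650/19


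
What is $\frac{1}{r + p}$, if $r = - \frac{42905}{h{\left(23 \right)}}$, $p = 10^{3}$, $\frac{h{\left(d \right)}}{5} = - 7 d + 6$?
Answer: $\frac{155}{163581} \approx 0.00094754$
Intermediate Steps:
$h{\left(d \right)} = 30 - 35 d$ ($h{\left(d \right)} = 5 \left(- 7 d + 6\right) = 5 \left(6 - 7 d\right) = 30 - 35 d$)
$p = 1000$
$r = \frac{8581}{155}$ ($r = - \frac{42905}{30 - 805} = - \frac{42905}{-775} = \left(-42905\right) \left(- \frac{1}{775}\right) = \frac{8581}{155} \approx 55.361$)
$\frac{1}{r + p} = \frac{1}{\frac{8581}{155} + 1000} = \frac{1}{\frac{163581}{155}} = \frac{155}{163581}$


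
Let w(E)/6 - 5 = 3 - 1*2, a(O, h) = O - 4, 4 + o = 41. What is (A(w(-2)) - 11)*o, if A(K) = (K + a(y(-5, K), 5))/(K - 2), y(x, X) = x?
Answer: -12839/34 ≈ -377.62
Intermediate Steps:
o = 37 (o = -4 + 41 = 37)
a(O, h) = -4 + O
w(E) = 36 (w(E) = 30 + 6*(3 - 1*2) = 30 + 6*(3 - 2) = 30 + 6*1 = 30 + 6 = 36)
A(K) = (-9 + K)/(-2 + K) (A(K) = (K + (-4 - 5))/(K - 2) = (K - 9)/(-2 + K) = (-9 + K)/(-2 + K))
(A(w(-2)) - 11)*o = ((-9 + 36)/(-2 + 36) - 11)*37 = (27/34 - 11)*37 = -347/34*37 = -12839/34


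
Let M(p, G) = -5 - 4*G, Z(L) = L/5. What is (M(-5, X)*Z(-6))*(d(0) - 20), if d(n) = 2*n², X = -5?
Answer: 360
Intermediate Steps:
Z(L) = L/5 (Z(L) = L*(⅕) = L/5)
(M(-5, X)*Z(-6))*(d(0) - 20) = ((-5 - 4*(-5))*((⅕)*(-6)))*(2*0² - 20) = ((-5 + 20)*(-6/5))*(2*0 - 20) = (15*(-6/5))*(0 - 20) = -18*(-20) = 360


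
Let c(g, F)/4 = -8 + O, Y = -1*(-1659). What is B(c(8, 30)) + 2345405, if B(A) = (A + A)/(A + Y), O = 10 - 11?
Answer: 1268864081/541 ≈ 2.3454e+6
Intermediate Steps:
O = -1
Y = 1659
c(g, F) = -36 (c(g, F) = 4*(-8 - 1) = 4*(-9) = -36)
B(A) = 2*A/(1659 + A) (B(A) = (A + A)/(A + 1659) = (2*A)/(1659 + A) = 2*A/(1659 + A))
B(c(8, 30)) + 2345405 = 2*(-36)/(1659 - 36) + 2345405 = 2*(-36)/1623 + 2345405 = 2*(-36)*(1/1623) + 2345405 = -24/541 + 2345405 = 1268864081/541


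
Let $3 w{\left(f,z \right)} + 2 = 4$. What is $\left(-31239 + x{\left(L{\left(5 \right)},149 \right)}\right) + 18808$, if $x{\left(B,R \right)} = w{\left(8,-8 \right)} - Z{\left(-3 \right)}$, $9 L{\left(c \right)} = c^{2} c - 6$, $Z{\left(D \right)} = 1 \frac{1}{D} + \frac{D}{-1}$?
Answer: $-12433$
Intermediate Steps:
$w{\left(f,z \right)} = \frac{2}{3}$ ($w{\left(f,z \right)} = - \frac{2}{3} + \frac{1}{3} \cdot 4 = - \frac{2}{3} + \frac{4}{3} = \frac{2}{3}$)
$Z{\left(D \right)} = \frac{1}{D} - D$ ($Z{\left(D \right)} = \frac{1}{D} + D \left(-1\right) = \frac{1}{D} - D$)
$L{\left(c \right)} = - \frac{2}{3} + \frac{c^{3}}{9}$ ($L{\left(c \right)} = \frac{c^{2} c - 6}{9} = \frac{c^{3} - 6}{9} = \frac{-6 + c^{3}}{9} = - \frac{2}{3} + \frac{c^{3}}{9}$)
$x{\left(B,R \right)} = -2$ ($x{\left(B,R \right)} = \frac{2}{3} - \left(\frac{1}{-3} - -3\right) = \frac{2}{3} - \left(- \frac{1}{3} + 3\right) = \frac{2}{3} - \frac{8}{3} = -2$)
$\left(-31239 + x{\left(L{\left(5 \right)},149 \right)}\right) + 18808 = \left(-31239 - 2\right) + 18808 = -31241 + 18808 = -12433$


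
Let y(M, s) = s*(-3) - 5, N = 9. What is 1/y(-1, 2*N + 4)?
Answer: -1/71 ≈ -0.014085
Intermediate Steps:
y(M, s) = -5 - 3*s (y(M, s) = -3*s - 5 = -5 - 3*s)
1/y(-1, 2*N + 4) = 1/(-5 - 3*(2*9 + 4)) = 1/(-5 - 3*(18 + 4)) = 1/(-5 - 3*22) = 1/(-5 - 66) = 1/(-71) = -1/71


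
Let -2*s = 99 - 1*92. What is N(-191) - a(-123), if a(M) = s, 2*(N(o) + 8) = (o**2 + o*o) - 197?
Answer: 36378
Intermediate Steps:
N(o) = -213/2 + o**2 (N(o) = -8 + ((o**2 + o*o) - 197)/2 = -8 + ((o**2 + o**2) - 197)/2 = -8 + (2*o**2 - 197)/2 = -8 + (-197 + 2*o**2)/2 = -8 + (-197/2 + o**2) = -213/2 + o**2)
s = -7/2 (s = -(99 - 1*92)/2 = -(99 - 92)/2 = -1/2*7 = -7/2 ≈ -3.5000)
a(M) = -7/2
N(-191) - a(-123) = (-213/2 + (-191)**2) - 1*(-7/2) = (-213/2 + 36481) + 7/2 = 72749/2 + 7/2 = 36378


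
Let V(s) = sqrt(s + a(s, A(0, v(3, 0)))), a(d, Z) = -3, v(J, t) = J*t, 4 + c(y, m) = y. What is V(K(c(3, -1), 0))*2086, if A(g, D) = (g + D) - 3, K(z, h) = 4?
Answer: 2086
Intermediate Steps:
c(y, m) = -4 + y
A(g, D) = -3 + D + g (A(g, D) = (D + g) - 3 = -3 + D + g)
V(s) = sqrt(-3 + s) (V(s) = sqrt(s - 3) = sqrt(-3 + s))
V(K(c(3, -1), 0))*2086 = sqrt(-3 + 4)*2086 = sqrt(1)*2086 = 1*2086 = 2086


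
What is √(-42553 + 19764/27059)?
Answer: I*√31156324190917/27059 ≈ 206.28*I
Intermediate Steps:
√(-42553 + 19764/27059) = √(-1151421863/27059) = I*√31156324190917/27059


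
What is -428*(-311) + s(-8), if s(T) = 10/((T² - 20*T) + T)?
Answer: 14375669/108 ≈ 1.3311e+5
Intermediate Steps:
s(T) = 10/(T² - 19*T)
-428*(-311) + s(-8) = -428*(-311) + 10/(-8*(-19 - 8)) = 133108 + 10*(-⅛)/(-27) = 133108 + 10*(-⅛)*(-1/27) = 133108 + 5/108 = 14375669/108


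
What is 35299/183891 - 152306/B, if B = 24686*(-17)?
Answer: 21410675792/38586032421 ≈ 0.55488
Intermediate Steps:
B = -419662
35299/183891 - 152306/B = 35299/183891 - 152306/(-419662) = 35299*(1/183891) - 152306*(-1/419662) = 35299/183891 + 76153/209831 = 21410675792/38586032421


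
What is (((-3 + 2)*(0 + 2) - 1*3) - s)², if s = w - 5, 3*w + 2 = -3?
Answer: 25/9 ≈ 2.7778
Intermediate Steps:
w = -5/3 (w = -⅔ + (⅓)*(-3) = -⅔ - 1 = -5/3 ≈ -1.6667)
s = -20/3 (s = -5/3 - 5 = -20/3 ≈ -6.6667)
(((-3 + 2)*(0 + 2) - 1*3) - s)² = (((-3 + 2)*(0 + 2) - 1*3) - 1*(-20/3))² = ((-1*2 - 3) + 20/3)² = ((-2 - 3) + 20/3)² = (-5 + 20/3)² = (5/3)² = 25/9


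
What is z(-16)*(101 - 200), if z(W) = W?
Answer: 1584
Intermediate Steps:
z(-16)*(101 - 200) = -16*(101 - 200) = -16*(-99) = 1584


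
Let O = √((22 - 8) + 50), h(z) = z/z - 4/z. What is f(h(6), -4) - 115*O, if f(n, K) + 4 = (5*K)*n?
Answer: -2792/3 ≈ -930.67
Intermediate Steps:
h(z) = 1 - 4/z
O = 8 (O = √(14 + 50) = √64 = 8)
f(n, K) = -4 + 5*K*n (f(n, K) = -4 + (5*K)*n = -4 + 5*K*n)
f(h(6), -4) - 115*O = (-4 + 5*(-4)*((-4 + 6)/6)) - 115*8 = (-4 + 5*(-4)*((⅙)*2)) - 920 = (-4 + 5*(-4)*(⅓)) - 920 = (-4 - 20/3) - 920 = -32/3 - 920 = -2792/3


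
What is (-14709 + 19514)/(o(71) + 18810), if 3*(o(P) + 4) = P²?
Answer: 14415/61459 ≈ 0.23455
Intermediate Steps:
o(P) = -4 + P²/3
(-14709 + 19514)/(o(71) + 18810) = (-14709 + 19514)/((-4 + (⅓)*71²) + 18810) = 4805/((-4 + (⅓)*5041) + 18810) = 4805/((-4 + 5041/3) + 18810) = 4805/(5029/3 + 18810) = 4805/(61459/3) = 4805*(3/61459) = 14415/61459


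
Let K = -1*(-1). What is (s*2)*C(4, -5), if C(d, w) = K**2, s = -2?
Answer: -4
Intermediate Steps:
K = 1
C(d, w) = 1 (C(d, w) = 1**2 = 1)
(s*2)*C(4, -5) = -2*2*1 = -4*1 = -4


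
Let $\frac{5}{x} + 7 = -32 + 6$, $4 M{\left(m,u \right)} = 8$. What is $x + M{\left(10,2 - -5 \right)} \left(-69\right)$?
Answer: $- \frac{4559}{33} \approx -138.15$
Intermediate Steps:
$M{\left(m,u \right)} = 2$ ($M{\left(m,u \right)} = \frac{1}{4} \cdot 8 = 2$)
$x = - \frac{5}{33}$ ($x = \frac{5}{-7 + \left(-32 + 6\right)} = \frac{5}{-7 - 26} = \frac{5}{-33} = 5 \left(- \frac{1}{33}\right) = - \frac{5}{33} \approx -0.15152$)
$x + M{\left(10,2 - -5 \right)} \left(-69\right) = - \frac{5}{33} + 2 \left(-69\right) = - \frac{5}{33} - 138 = - \frac{4559}{33}$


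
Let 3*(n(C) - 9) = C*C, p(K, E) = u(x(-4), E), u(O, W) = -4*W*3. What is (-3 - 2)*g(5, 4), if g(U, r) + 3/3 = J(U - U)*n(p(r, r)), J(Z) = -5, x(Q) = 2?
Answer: 19430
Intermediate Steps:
u(O, W) = -12*W
p(K, E) = -12*E
n(C) = 9 + C²/3 (n(C) = 9 + (C*C)/3 = 9 + C²/3)
g(U, r) = -46 - 240*r² (g(U, r) = -1 - 5*(9 + (-12*r)²/3) = -1 - 5*(9 + (144*r²)/3) = -1 - 5*(9 + 48*r²) = -1 + (-45 - 240*r²) = -46 - 240*r²)
(-3 - 2)*g(5, 4) = (-3 - 2)*(-46 - 240*4²) = -5*(-46 - 240*16) = -5*(-46 - 3840) = -5*(-3886) = 19430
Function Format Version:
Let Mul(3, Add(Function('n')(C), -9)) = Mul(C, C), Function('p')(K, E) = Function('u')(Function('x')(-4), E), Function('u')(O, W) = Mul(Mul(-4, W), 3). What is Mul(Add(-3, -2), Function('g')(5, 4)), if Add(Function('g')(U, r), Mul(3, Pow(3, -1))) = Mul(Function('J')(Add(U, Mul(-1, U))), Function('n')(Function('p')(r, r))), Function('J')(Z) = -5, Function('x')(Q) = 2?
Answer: 19430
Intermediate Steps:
Function('u')(O, W) = Mul(-12, W)
Function('p')(K, E) = Mul(-12, E)
Function('n')(C) = Add(9, Mul(Rational(1, 3), Pow(C, 2))) (Function('n')(C) = Add(9, Mul(Rational(1, 3), Mul(C, C))) = Add(9, Mul(Rational(1, 3), Pow(C, 2))))
Function('g')(U, r) = Add(-46, Mul(-240, Pow(r, 2))) (Function('g')(U, r) = Add(-1, Mul(-5, Add(9, Mul(Rational(1, 3), Pow(Mul(-12, r), 2))))) = Add(-1, Mul(-5, Add(9, Mul(Rational(1, 3), Mul(144, Pow(r, 2)))))) = Add(-1, Mul(-5, Add(9, Mul(48, Pow(r, 2))))) = Add(-1, Add(-45, Mul(-240, Pow(r, 2)))) = Add(-46, Mul(-240, Pow(r, 2))))
Mul(Add(-3, -2), Function('g')(5, 4)) = Mul(Add(-3, -2), Add(-46, Mul(-240, Pow(4, 2)))) = Mul(-5, Add(-46, Mul(-240, 16))) = Mul(-5, Add(-46, -3840)) = Mul(-5, -3886) = 19430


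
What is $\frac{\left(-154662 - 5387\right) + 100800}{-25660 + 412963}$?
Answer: $- \frac{59249}{387303} \approx -0.15298$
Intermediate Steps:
$\frac{\left(-154662 - 5387\right) + 100800}{-25660 + 412963} = \frac{-160049 + 100800}{387303} = \left(-59249\right) \frac{1}{387303} = - \frac{59249}{387303}$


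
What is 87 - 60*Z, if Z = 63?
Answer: -3693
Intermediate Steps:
87 - 60*Z = 87 - 60*63 = 87 - 3780 = -3693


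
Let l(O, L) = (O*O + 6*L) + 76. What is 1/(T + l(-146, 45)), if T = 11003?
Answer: 1/32665 ≈ 3.0614e-5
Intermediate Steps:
l(O, L) = 76 + O² + 6*L (l(O, L) = (O² + 6*L) + 76 = 76 + O² + 6*L)
1/(T + l(-146, 45)) = 1/(11003 + (76 + (-146)² + 6*45)) = 1/(11003 + (76 + 21316 + 270)) = 1/(11003 + 21662) = 1/32665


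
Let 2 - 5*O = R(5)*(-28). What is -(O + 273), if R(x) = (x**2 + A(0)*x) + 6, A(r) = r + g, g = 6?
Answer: -615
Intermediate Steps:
A(r) = 6 + r (A(r) = r + 6 = 6 + r)
R(x) = 6 + x**2 + 6*x (R(x) = (x**2 + (6 + 0)*x) + 6 = (x**2 + 6*x) + 6 = 6 + x**2 + 6*x)
O = 342 (O = 2/5 - (6 + 5**2 + 6*5)*(-28)/5 = 2/5 - (6 + 25 + 30)*(-28)/5 = 2/5 - 61*(-28)/5 = 2/5 - 1/5*(-1708) = 2/5 + 1708/5 = 342)
-(O + 273) = -(342 + 273) = -1*615 = -615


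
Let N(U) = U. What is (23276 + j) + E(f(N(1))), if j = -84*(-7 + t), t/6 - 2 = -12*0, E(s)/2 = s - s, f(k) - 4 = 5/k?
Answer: 22856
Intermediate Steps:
f(k) = 4 + 5/k
E(s) = 0 (E(s) = 2*(s - s) = 2*0 = 0)
t = 12 (t = 12 + 6*(-12*0) = 12 + 6*0 = 12 + 0 = 12)
j = -420 (j = -84*(-7 + 12) = -84*5 = -420)
(23276 + j) + E(f(N(1))) = (23276 - 420) + 0 = 22856 + 0 = 22856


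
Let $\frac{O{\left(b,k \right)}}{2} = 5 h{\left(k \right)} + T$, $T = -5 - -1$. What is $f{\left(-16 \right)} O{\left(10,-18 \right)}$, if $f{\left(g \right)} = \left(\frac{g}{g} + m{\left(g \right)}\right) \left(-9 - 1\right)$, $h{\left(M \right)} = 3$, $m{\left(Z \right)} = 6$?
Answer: $-1540$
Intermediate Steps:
$T = -4$ ($T = -5 + 1 = -4$)
$f{\left(g \right)} = -70$ ($f{\left(g \right)} = \left(\frac{g}{g} + 6\right) \left(-9 - 1\right) = \left(1 + 6\right) \left(-10\right) = 7 \left(-10\right) = -70$)
$O{\left(b,k \right)} = 22$ ($O{\left(b,k \right)} = 2 \left(5 \cdot 3 - 4\right) = 2 \left(15 - 4\right) = 2 \cdot 11 = 22$)
$f{\left(-16 \right)} O{\left(10,-18 \right)} = \left(-70\right) 22 = -1540$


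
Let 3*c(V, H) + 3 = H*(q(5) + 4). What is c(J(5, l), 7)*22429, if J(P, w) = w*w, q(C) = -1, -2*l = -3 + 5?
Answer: 134574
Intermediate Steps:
l = -1 (l = -(-3 + 5)/2 = -1/2*2 = -1)
J(P, w) = w**2
c(V, H) = -1 + H (c(V, H) = -1 + (H*(-1 + 4))/3 = -1 + (H*3)/3 = -1 + (3*H)/3 = -1 + H)
c(J(5, l), 7)*22429 = (-1 + 7)*22429 = 6*22429 = 134574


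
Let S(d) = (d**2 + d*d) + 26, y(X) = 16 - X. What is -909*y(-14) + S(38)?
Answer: -24356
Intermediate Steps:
S(d) = 26 + 2*d**2 (S(d) = (d**2 + d**2) + 26 = 2*d**2 + 26 = 26 + 2*d**2)
-909*y(-14) + S(38) = -909*(16 - 1*(-14)) + (26 + 2*38**2) = -909*(16 + 14) + (26 + 2*1444) = -909*30 + (26 + 2888) = -27270 + 2914 = -24356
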